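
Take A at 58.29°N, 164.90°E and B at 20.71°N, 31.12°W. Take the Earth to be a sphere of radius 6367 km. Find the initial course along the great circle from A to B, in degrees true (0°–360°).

15.2°

N = sin Δλ·cos φ₂ = +0.2581;  D = cos φ₁ sin φ₂ − sin φ₁ cos φ₂ cos Δλ = +0.9507
initial course = atan2(N, D) = 15.19°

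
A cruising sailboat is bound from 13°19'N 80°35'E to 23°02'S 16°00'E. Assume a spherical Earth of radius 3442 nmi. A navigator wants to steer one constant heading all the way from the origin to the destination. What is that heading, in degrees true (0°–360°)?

Δψ = ln[tan(π/4+φ₂/2)/tan(π/4+φ₁/2)] = -0.6478
Δλ = -1.1272 rad (taken the short way round)
course = atan2(Δλ, Δψ) = 240.11°

240.1°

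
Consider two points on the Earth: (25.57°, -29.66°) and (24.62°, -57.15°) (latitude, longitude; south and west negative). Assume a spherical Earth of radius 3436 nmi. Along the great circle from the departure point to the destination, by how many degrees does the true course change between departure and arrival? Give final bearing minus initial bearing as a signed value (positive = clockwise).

-11.8°

Initial bearing θ₁ = atan2(sin Δλ cos φ₂, cos φ₁ sin φ₂ − sin φ₁ cos φ₂ cos Δλ) = 273.78°
Final bearing θ₂ = (initial bearing from the destination back to the start) + 180° = 261.93°
Δθ = θ₂ − θ₁ = -11.8°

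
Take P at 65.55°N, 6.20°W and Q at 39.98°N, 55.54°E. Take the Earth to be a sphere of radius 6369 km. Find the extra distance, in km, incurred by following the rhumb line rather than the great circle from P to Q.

Great circle: cos σ = sin φ₁ sin φ₂ + cos φ₁ cos φ₂ cos Δλ,  σ = 0.7450 rad → d_gc = 4745.1 km
Rhumb line: Δψ = -0.7670, q = Δφ/Δψ = 0.5819, d_rh = R√(Δφ²+q²Δλ²) = 4901.8 km
Excess = 4901.8 − 4745.1 = 156.7 ≈ 157 km

157 km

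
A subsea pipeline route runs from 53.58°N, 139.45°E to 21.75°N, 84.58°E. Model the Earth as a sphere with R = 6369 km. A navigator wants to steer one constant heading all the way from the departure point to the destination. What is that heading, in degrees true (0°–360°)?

Meridional parts: M(φ₁)=+1.1118, M(φ₂)=+0.3891 → ΔM = -0.7227;  Δλ = -0.9577 rad
tan C = Δλ / ΔM = +1.3251 → C = 232.96°

233.0°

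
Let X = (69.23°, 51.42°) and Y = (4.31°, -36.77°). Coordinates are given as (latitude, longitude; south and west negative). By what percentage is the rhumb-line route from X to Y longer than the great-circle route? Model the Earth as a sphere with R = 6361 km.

Great circle: σ = 1.4893 rad → d_gc = Rσ = 9473.2 km
Rhumb: Δφ = -1.1331, Δλ = -1.5392, Δψ = -1.6215, q = Δφ/Δψ = 0.6988 → d_rh = R√(Δφ²+q²Δλ²) = 9937.5 km
Excess = (9937.5 − 9473.2) / 9473.2 = 464.3 / 9473.2 = 4.90% ≈ 4.9%

4.9%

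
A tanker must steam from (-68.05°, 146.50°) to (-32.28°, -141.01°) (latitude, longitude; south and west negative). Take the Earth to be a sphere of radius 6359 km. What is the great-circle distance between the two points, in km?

5972 km

Haversine: a = sin²(Δφ/2)+cos φ₁ cos φ₂ sin²(Δλ/2) = 0.20479;  σ = 2·atan2(√a,√(1−a))
σ = 53.813° → d = Rσ = 6359·0.93921 = 5972 km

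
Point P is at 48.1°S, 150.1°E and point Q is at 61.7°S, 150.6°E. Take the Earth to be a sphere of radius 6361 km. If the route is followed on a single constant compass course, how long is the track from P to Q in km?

1510 km

Rhumb course C = atan2(Δλ, Δψ) with Δψ = ln[tan(π/4+φ₂/2)/tan(π/4+φ₁/2)] = -0.4178, Δλ = +0.0087 → C = 178.80°
d = R·|Δφ| / |cos C| = 6361·0.23736 / 0.99978 = 1510 km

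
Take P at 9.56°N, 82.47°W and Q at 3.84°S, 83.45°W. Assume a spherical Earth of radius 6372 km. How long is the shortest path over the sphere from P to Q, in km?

1494 km

cos σ = sin φ₁ sin φ₂ + cos φ₁ cos φ₂ cos Δλ
      = sin(9.56°)sin(-3.84°) + cos(9.56°)cos(-3.84°)cos(-0.98°) = 0.9726
σ = 13.436° → d = Rσ = 6372·0.23449 = 1494 km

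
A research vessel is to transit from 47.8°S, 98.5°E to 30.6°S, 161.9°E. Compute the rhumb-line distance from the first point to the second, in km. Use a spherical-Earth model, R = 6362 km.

Δψ = ln[tan(π/4+φ₂/2)/tan(π/4+φ₁/2)] = +0.3908;  Δφ = +0.3002 rad,  Δλ = +1.1065 rad
q = Δφ/Δψ = 0.7681
d = R·√(Δφ² + q²Δλ²) = 6362·0.90140 = 5735 km

5735 km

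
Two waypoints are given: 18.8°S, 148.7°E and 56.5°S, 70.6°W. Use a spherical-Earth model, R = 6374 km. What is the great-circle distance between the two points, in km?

Haversine: a = sin²(Δφ/2)+cos φ₁ cos φ₂ sin²(Δλ/2) = 0.56780;  σ = 2·atan2(√a,√(1−a))
σ = 97.793° → d = Rσ = 6374·1.70681 = 10879 km

10879 km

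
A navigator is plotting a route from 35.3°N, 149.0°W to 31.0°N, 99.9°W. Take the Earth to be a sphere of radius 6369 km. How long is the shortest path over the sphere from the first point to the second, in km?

4548 km

Haversine: a = sin²(Δφ/2)+cos φ₁ cos φ₂ sin²(Δλ/2) = 0.12217;  σ = 2·atan2(√a,√(1−a))
σ = 40.918° → d = Rσ = 6369·0.71415 = 4548 km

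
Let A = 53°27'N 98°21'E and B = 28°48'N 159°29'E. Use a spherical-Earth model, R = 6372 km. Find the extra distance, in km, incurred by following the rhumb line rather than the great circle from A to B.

Great circle: cos σ = sin φ₁ sin φ₂ + cos φ₁ cos φ₂ cos Δλ,  σ = 0.8777 rad → d_gc = 5592.5 km
Rhumb line: Δψ = -0.5827, q = Δφ/Δψ = 0.7383, d_rh = R√(Δφ²+q²Δλ²) = 5719.6 km
Excess = 5719.6 − 5592.5 = 127.1 ≈ 127 km

127 km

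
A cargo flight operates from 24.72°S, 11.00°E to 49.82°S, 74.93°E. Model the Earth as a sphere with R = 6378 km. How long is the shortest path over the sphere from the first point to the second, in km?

6095 km

Haversine: a = sin²(Δφ/2)+cos φ₁ cos φ₂ sin²(Δλ/2) = 0.21147;  σ = 2·atan2(√a,√(1−a))
σ = 54.756° → d = Rσ = 6378·0.95567 = 6095 km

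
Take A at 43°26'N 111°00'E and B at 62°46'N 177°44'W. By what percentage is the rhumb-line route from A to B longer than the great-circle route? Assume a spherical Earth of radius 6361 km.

4.5%

Great circle: σ = 0.7698 rad → d_gc = Rσ = 4896.9 km
Rhumb: Δφ = +0.3374, Δλ = +1.2438, Δψ = +0.5746, q = Δφ/Δψ = 0.5872 → d_rh = R√(Δφ²+q²Δλ²) = 5117.9 km
Excess = (5117.9 − 4896.9) / 4896.9 = 221.0 / 4896.9 = 4.51% ≈ 4.5%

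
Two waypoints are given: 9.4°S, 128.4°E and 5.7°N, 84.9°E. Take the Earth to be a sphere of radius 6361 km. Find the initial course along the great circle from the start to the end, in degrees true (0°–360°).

θ = atan2( sin Δλ·cos φ₂ ,  cos φ₁ sin φ₂ − sin φ₁ cos φ₂ cos Δλ )
  = atan2(-0.6850, +0.2159) = 287.49°

287.5°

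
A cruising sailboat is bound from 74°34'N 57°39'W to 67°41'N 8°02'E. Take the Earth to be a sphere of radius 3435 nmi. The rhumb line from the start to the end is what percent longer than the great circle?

5.1%

Great circle: σ = 0.3672 rad → d_gc = Rσ = 1261.2 nmi
Rhumb: Δφ = -0.1201, Δλ = +1.1464, Δψ = -0.3755, q = Δφ/Δψ = 0.3199 → d_rh = R√(Δφ²+q²Δλ²) = 1325.8 nmi
Excess = (1325.8 − 1261.2) / 1261.2 = 64.6 / 1261.2 = 5.12% ≈ 5.1%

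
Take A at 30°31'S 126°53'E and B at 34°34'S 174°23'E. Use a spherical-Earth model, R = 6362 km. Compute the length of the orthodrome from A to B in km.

4428 km

cos σ = sin φ₁ sin φ₂ + cos φ₁ cos φ₂ cos Δλ
      = sin(-30.52°)sin(-34.57°) + cos(-30.52°)cos(-34.57°)cos(47.50°) = 0.7674
σ = 39.882° → d = Rσ = 6362·0.69607 = 4428 km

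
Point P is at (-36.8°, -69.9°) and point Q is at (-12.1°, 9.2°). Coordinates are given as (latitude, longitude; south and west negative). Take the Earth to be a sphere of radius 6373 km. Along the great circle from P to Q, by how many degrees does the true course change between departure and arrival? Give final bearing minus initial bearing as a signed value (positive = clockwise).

At departure: θ₁ = atan2(sin Δλ cos φ₂, cos φ₁ sin φ₂ − sin φ₁ cos φ₂ cos Δλ) = 93.40°
At arrival: θ₂ = atan2(sin Δλ cos φ₁, −cos φ₂ sin φ₁ + sin φ₂ cos φ₁ cos Δλ) = 54.83°
Δθ = θ₂ − θ₁ = -38.6°

-38.6°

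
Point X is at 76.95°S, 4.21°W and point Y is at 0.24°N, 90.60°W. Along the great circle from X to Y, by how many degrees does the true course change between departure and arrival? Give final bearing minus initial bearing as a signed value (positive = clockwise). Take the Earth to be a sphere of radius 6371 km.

+73.4°

At departure: θ₁ = atan2(sin Δλ cos φ₂, cos φ₁ sin φ₂ − sin φ₁ cos φ₂ cos Δλ) = 273.57°
At arrival: θ₂ = atan2(sin Δλ cos φ₁, −cos φ₂ sin φ₁ + sin φ₂ cos φ₁ cos Δλ) = 346.98°
Δθ = θ₂ − θ₁ = +73.4°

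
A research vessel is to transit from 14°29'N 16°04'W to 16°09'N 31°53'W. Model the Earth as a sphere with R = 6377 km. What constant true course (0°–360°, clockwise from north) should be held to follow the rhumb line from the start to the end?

Meridional parts: M(φ₁)=+0.2555, M(φ₂)=+0.2857 → ΔM = +0.0302;  Δλ = -0.2761 rad
tan C = Δλ / ΔM = -9.1525 → C = 276.24°

276.2°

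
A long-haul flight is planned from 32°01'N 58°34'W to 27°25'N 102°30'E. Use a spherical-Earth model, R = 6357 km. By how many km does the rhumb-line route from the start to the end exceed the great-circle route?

2441 km

Great circle: cos σ = sin φ₁ sin φ₂ + cos φ₁ cos φ₂ cos Δλ,  σ = 2.0576 rad → d_gc = 13080.28 km
Rhumb line: Δψ = -0.0925, q = Δφ/Δψ = 0.8681, d_rh = R√(Δφ²+q²Δλ²) = 15521.76 km
Excess = 15521.76 − 13080.28 = 2441.48 ≈ 2441 km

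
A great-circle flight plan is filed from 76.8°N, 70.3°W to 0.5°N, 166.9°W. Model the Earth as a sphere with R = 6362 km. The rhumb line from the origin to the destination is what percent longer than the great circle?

6.6%

Great circle: σ = 1.5885 rad → d_gc = Rσ = 10106.3 km
Rhumb: Δφ = -1.3317, Δλ = -1.6860, Δψ = -2.1480, q = Δφ/Δψ = 0.6200 → d_rh = R√(Δφ²+q²Δλ²) = 10770.3 km
Excess = (10770.3 − 10106.3) / 10106.3 = 664.0 / 10106.3 = 6.57% ≈ 6.6%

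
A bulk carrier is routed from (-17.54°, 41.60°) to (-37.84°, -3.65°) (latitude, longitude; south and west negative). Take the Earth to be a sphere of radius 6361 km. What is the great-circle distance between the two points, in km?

4924 km

Haversine: a = sin²(Δφ/2)+cos φ₁ cos φ₂ sin²(Δλ/2) = 0.14250;  σ = 2·atan2(√a,√(1−a))
σ = 44.356° → d = Rσ = 6361·0.77416 = 4924 km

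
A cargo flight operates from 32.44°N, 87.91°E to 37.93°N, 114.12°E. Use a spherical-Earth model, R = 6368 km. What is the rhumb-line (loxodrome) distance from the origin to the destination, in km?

2456 km

Rhumb course C = atan2(Δλ, Δψ) with Δψ = ln[tan(π/4+φ₂/2)/tan(π/4+φ₁/2)] = +0.1173, Δλ = +0.4575 → C = 75.61°
d = R·|Δφ| / |cos C| = 6368·0.09582 / 0.24844 = 2456 km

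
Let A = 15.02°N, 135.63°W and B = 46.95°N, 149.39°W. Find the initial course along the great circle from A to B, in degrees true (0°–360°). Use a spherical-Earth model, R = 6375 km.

343.1°

θ = atan2( sin Δλ·cos φ₂ ,  cos φ₁ sin φ₂ − sin φ₁ cos φ₂ cos Δλ )
  = atan2(-0.1624, +0.5340) = 343.09°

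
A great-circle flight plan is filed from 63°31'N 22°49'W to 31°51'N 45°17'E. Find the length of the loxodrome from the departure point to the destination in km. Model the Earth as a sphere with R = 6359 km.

5996 km

Δψ = ln[tan(π/4+φ₂/2)/tan(π/4+φ₁/2)] = -0.8599;  Δφ = -0.5527 rad,  Δλ = +1.1886 rad
q = Δφ/Δψ = 0.6427
d = R·√(Δφ² + q²Δλ²) = 6359·0.94291 = 5996 km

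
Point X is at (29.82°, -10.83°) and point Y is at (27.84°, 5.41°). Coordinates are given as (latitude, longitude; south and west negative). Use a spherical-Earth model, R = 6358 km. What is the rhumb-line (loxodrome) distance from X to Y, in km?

Δψ = ln[tan(π/4+φ₂/2)/tan(π/4+φ₁/2)] = -0.0394;  Δφ = -0.0346 rad,  Δλ = +0.2834 rad
q = Δφ/Δψ = 0.8760
d = R·√(Δφ² + q²Δλ²) = 6358·0.25068 = 1594 km

1594 km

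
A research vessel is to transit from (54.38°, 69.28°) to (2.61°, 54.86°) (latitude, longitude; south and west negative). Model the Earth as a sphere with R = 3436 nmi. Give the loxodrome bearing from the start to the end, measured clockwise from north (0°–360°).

193.0°

Δψ = ln[tan(π/4+φ₂/2)/tan(π/4+φ₁/2)] = -1.0899
Δλ = -0.2517 rad (taken the short way round)
course = atan2(Δλ, Δψ) = 193.00°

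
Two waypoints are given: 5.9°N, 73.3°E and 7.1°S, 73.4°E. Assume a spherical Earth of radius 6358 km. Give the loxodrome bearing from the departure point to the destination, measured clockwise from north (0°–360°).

Δψ = ln[tan(π/4+φ₂/2)/tan(π/4+φ₁/2)] = -0.2274
Δλ = +0.0017 rad (taken the short way round)
course = atan2(Δλ, Δψ) = 179.56°

179.6°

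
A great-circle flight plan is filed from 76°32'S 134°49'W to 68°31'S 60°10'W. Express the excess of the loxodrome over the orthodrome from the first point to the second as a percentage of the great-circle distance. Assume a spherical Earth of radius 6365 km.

Great circle: σ = 0.3831 rad → d_gc = Rσ = 2438.3 km
Rhumb: Δφ = +0.1399, Δλ = +1.3029, Δψ = +0.4743, q = Δφ/Δψ = 0.2950 → d_rh = R√(Δφ²+q²Δλ²) = 2603.7 km
Excess = (2603.7 − 2438.3) / 2438.3 = 165.4 / 2438.3 = 6.78% ≈ 6.8%

6.8%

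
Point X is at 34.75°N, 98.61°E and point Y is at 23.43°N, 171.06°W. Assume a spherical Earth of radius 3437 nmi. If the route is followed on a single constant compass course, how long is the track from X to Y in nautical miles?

4771 nmi

Δψ = ln[tan(π/4+φ₂/2)/tan(π/4+φ₁/2)] = -0.2267;  Δφ = -0.1976 rad,  Δλ = +1.5766 rad
q = Δφ/Δψ = 0.8716
d = R·√(Δφ² + q²Δλ²) = 3437·1.38818 = 4771 nmi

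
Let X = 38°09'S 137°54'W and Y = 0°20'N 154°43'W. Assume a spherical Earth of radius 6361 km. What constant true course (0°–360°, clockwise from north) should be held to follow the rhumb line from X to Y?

Δψ = ln[tan(π/4+φ₂/2)/tan(π/4+φ₁/2)] = +0.7271
Δλ = -0.2935 rad (taken the short way round)
course = atan2(Δλ, Δψ) = 338.02°

338.0°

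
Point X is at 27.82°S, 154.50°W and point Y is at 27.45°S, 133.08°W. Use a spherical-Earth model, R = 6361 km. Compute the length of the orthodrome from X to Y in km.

Haversine: a = sin²(Δφ/2)+cos φ₁ cos φ₂ sin²(Δλ/2) = 0.02712;  σ = 2·atan2(√a,√(1−a))
σ = 18.956° → d = Rσ = 6361·0.33084 = 2104 km

2104 km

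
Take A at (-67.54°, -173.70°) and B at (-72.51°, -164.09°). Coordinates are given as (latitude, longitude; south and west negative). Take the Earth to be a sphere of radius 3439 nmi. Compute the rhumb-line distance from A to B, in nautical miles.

357 nmi

Δψ = ln[tan(π/4+φ₂/2)/tan(π/4+φ₁/2)] = -0.2552;  Δφ = -0.0867 rad,  Δλ = +0.1677 rad
q = Δφ/Δψ = 0.3399
d = R·√(Δφ² + q²Δλ²) = 3439·0.10380 = 357 nmi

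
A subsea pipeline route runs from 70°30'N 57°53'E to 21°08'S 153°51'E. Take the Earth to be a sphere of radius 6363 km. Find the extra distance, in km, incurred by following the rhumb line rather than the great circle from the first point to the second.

504 km

Great circle: cos σ = sin φ₁ sin φ₂ + cos φ₁ cos φ₂ cos Δλ,  σ = 1.9522 rad → d_gc = 12421.9 km
Rhumb line: Δψ = -2.1387, q = Δφ/Δψ = 0.7478, d_rh = R√(Δφ²+q²Δλ²) = 12925.6 km
Excess = 12925.6 − 12421.9 = 503.7 ≈ 504 km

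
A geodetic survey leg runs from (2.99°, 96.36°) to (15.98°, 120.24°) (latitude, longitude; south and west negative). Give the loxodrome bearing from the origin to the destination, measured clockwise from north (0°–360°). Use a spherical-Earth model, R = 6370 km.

Δψ = ln[tan(π/4+φ₂/2)/tan(π/4+φ₁/2)] = +0.2304
Δλ = +0.4168 rad (taken the short way round)
course = atan2(Δλ, Δψ) = 61.07°

61.1°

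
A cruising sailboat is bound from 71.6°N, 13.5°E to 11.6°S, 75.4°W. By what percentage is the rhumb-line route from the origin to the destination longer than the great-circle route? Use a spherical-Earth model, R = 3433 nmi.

4.1%

Great circle: σ = 1.7567 rad → d_gc = Rσ = 6030.85 nmi
Rhumb: Δφ = -1.4521, Δλ = -1.5516, Δψ = -2.0242, q = Δφ/Δψ = 0.7174 → d_rh = R√(Δφ²+q²Δλ²) = 6281.12 nmi
Excess = (6281.12 − 6030.85) / 6030.85 = 250.27 / 6030.85 = 4.1498% ≈ 4.1%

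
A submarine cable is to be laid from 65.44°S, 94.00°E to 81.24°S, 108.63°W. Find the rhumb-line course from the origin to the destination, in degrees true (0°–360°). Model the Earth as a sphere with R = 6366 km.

110.8°

Meridional parts: M(φ₁)=-1.5248, M(φ₂)=-2.5692 → ΔM = -1.0445;  Δλ = +2.7466 rad
tan C = Δλ / ΔM = -2.6297 → C = 110.82°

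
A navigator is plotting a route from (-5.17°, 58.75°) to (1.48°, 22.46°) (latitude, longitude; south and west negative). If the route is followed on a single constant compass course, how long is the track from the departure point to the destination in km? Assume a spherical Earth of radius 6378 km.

4103 km

Δψ = ln[tan(π/4+φ₂/2)/tan(π/4+φ₁/2)] = +0.1162;  Δφ = +0.1161 rad,  Δλ = -0.6334 rad
q = Δφ/Δψ = 0.9989
d = R·√(Δφ² + q²Δλ²) = 6378·0.64325 = 4103 km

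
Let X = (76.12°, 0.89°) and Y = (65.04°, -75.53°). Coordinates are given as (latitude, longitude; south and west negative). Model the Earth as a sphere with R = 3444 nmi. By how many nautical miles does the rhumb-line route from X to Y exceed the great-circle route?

Great circle: cos σ = sin φ₁ sin φ₂ + cos φ₁ cos φ₂ cos Δλ,  σ = 0.4420 rad → d_gc = 1522.2 nmi
Rhumb line: Δψ = -0.5979, q = Δφ/Δψ = 0.3234, d_rh = R√(Δφ²+q²Δλ²) = 1628.1 nmi
Excess = 1628.1 − 1522.2 = 105.9 ≈ 106 nmi

106 nmi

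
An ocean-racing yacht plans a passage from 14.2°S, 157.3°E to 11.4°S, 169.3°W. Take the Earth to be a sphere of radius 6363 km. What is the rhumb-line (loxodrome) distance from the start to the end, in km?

3630 km

Δψ = ln[tan(π/4+φ₂/2)/tan(π/4+φ₁/2)] = +0.0501;  Δφ = +0.0489 rad,  Δλ = +0.5829 rad
q = Δφ/Δψ = 0.9750
d = R·√(Δφ² + q²Δλ²) = 6363·0.57049 = 3630 km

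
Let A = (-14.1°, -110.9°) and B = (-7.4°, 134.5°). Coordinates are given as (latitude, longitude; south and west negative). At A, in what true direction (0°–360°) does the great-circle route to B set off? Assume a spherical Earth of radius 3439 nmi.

256.0°

N = sin Δλ·cos φ₂ = -0.9017;  D = cos φ₁ sin φ₂ − sin φ₁ cos φ₂ cos Δλ = -0.2255
initial course = atan2(N, D) = 255.96°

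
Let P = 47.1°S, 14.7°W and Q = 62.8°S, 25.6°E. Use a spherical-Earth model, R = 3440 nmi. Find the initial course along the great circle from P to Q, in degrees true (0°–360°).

139.8°

N = sin Δλ·cos φ₂ = +0.2956;  D = cos φ₁ sin φ₂ − sin φ₁ cos φ₂ cos Δλ = -0.3501
initial course = atan2(N, D) = 139.82°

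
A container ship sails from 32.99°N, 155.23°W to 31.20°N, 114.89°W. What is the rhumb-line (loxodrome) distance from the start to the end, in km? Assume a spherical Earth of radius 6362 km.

Δψ = ln[tan(π/4+φ₂/2)/tan(π/4+φ₁/2)] = -0.0369;  Δφ = -0.0312 rad,  Δλ = +0.7041 rad
q = Δφ/Δψ = 0.8471
d = R·√(Δφ² + q²Δλ²) = 6362·0.59724 = 3800 km

3800 km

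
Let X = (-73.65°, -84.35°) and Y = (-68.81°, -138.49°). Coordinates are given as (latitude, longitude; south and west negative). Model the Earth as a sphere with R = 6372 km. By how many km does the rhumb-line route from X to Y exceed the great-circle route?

Great circle: cos σ = sin φ₁ sin φ₂ + cos φ₁ cos φ₂ cos Δλ,  σ = 0.3035 rad → d_gc = 1934.0628 km
Rhumb line: Δψ = +0.2640, q = Δφ/Δψ = 0.3200, d_rh = R√(Δφ²+q²Δλ²) = 2000.5629 km
Excess = 2000.5629 − 1934.0628 = 66.5001 ≈ 67 km

67 km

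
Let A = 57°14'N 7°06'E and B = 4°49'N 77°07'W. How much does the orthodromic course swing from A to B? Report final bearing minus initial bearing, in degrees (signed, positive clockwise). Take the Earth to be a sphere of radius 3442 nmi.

Initial bearing θ₁ = atan2(sin Δλ cos φ₂, cos φ₁ sin φ₂ − sin φ₁ cos φ₂ cos Δλ) = 267.75°
Final bearing θ₂ = (initial bearing from the destination back to the start) + 180° = 212.87°
Δθ = θ₂ − θ₁ = -54.9°

-54.9°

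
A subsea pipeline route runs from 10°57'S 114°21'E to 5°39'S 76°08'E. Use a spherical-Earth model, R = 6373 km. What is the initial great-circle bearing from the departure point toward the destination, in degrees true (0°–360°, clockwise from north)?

274.8°

N = sin Δλ·cos φ₂ = -0.6156;  D = cos φ₁ sin φ₂ − sin φ₁ cos φ₂ cos Δλ = +0.0519
initial course = atan2(N, D) = 274.81°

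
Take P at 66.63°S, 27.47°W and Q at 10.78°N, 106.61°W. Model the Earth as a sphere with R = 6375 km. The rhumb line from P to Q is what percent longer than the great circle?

2.8%

Great circle: σ = 1.6692 rad → d_gc = Rσ = 10641.4 km
Rhumb: Δφ = +1.3511, Δλ = -1.3813, Δψ = +1.7652, q = Δφ/Δψ = 0.7654 → d_rh = R√(Δφ²+q²Δλ²) = 10936.5 km
Excess = (10936.5 − 10641.4) / 10641.4 = 295.1 / 10641.4 = 2.77% ≈ 2.8%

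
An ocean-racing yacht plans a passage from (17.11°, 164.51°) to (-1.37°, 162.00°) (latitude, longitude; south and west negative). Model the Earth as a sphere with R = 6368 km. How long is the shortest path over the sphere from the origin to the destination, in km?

2072 km

Haversine: a = sin²(Δφ/2)+cos φ₁ cos φ₂ sin²(Δλ/2) = 0.02624;  σ = 2·atan2(√a,√(1−a))
σ = 18.645° → d = Rσ = 6368·0.32542 = 2072 km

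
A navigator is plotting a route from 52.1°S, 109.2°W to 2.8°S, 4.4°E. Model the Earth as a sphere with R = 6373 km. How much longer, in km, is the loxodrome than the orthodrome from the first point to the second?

Great circle: cos σ = sin φ₁ sin φ₂ + cos φ₁ cos φ₂ cos Δλ,  σ = 1.7794 rad → d_gc = 11340.1 km
Rhumb line: Δψ = +1.0201, q = Δφ/Δψ = 0.8435, d_rh = R√(Δφ²+q²Δλ²) = 11986.0 km
Excess = 11986.0 − 11340.1 = 645.9 ≈ 646 km

646 km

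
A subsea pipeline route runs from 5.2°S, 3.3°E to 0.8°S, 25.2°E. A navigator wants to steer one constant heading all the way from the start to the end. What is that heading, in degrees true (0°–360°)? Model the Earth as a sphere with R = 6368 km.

Meridional parts: M(φ₁)=-0.0909, M(φ₂)=-0.0140 → ΔM = +0.0769;  Δλ = +0.3822 rad
tan C = Δλ / ΔM = +4.9692 → C = 78.62°

78.6°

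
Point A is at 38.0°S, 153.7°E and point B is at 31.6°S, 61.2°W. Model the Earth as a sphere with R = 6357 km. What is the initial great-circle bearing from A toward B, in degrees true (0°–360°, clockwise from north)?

150.0°

θ = atan2( sin Δλ·cos φ₂ ,  cos φ₁ sin φ₂ − sin φ₁ cos φ₂ cos Δλ )
  = atan2(+0.4873, -0.8430) = 149.97°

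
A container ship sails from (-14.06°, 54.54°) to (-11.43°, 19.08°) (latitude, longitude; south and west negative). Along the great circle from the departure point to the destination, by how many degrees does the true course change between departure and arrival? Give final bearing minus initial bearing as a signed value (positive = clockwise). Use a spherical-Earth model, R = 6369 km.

Initial bearing θ₁ = atan2(sin Δλ cos φ₂, cos φ₁ sin φ₂ − sin φ₁ cos φ₂ cos Δλ) = 270.17°
Final bearing θ₂ = (initial bearing from the destination back to the start) + 180° = 278.24°
Δθ = θ₂ − θ₁ = +8.1°

+8.1°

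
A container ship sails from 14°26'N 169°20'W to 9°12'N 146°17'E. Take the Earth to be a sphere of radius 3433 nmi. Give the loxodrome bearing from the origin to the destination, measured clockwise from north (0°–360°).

Meridional parts: M(φ₁)=+0.2546, M(φ₂)=+0.1613 → ΔM = -0.0934;  Δλ = -0.7746 rad
tan C = Δλ / ΔM = +8.2980 → C = 263.13°

263.1°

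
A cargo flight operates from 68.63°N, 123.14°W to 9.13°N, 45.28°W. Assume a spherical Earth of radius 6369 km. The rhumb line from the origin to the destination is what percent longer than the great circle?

3.9%

Great circle: σ = 1.3455 rad → d_gc = Rσ = 8569.3 km
Rhumb: Δφ = -1.0385, Δλ = +1.3589, Δψ = -1.5077, q = Δφ/Δψ = 0.6888 → d_rh = R√(Δφ²+q²Δλ²) = 8904.2 km
Excess = (8904.2 − 8569.3) / 8569.3 = 334.9 / 8569.3 = 3.91% ≈ 3.9%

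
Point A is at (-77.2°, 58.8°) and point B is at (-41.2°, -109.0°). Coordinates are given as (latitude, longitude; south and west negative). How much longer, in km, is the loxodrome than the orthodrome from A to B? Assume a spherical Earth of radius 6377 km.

Great circle: cos σ = sin φ₁ sin φ₂ + cos φ₁ cos φ₂ cos Δλ,  σ = 1.0708 rad → d_gc = 6828.7 km
Rhumb line: Δψ = +1.3973, q = Δφ/Δψ = 0.4497, d_rh = R√(Δφ²+q²Δλ²) = 9305.1 km
Excess = 9305.1 − 6828.7 = 2476.4 ≈ 2476 km

2476 km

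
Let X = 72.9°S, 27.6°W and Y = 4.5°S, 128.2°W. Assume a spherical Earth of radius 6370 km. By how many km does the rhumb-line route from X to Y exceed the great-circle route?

Great circle: cos σ = sin φ₁ sin φ₂ + cos φ₁ cos φ₂ cos Δλ,  σ = 1.5497 rad → d_gc = 9871.8 km
Rhumb line: Δψ = +1.8162, q = Δφ/Δψ = 0.6573, d_rh = R√(Δφ²+q²Δλ²) = 10577.1 km
Excess = 10577.1 − 9871.8 = 705.3 ≈ 705 km

705 km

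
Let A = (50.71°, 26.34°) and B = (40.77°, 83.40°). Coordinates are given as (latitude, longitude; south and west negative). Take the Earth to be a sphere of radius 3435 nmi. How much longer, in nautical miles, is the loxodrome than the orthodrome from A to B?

Great circle: cos σ = sin φ₁ sin φ₂ + cos φ₁ cos φ₂ cos Δλ,  σ = 0.6979 rad → d_gc = 2397.3 nmi
Rhumb line: Δψ = -0.2496, q = Δφ/Δψ = 0.6952, d_rh = R√(Δφ²+q²Δλ²) = 2451.7 nmi
Excess = 2451.7 − 2397.3 = 54.4 ≈ 54 nmi

54 nmi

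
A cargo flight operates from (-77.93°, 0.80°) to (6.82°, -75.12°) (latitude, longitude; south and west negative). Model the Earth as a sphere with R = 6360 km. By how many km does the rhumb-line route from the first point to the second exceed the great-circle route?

Great circle: cos σ = sin φ₁ sin φ₂ + cos φ₁ cos φ₂ cos Δλ,  σ = 1.6365 rad → d_gc = 10407.9 km
Rhumb line: Δψ = +2.3663, q = Δφ/Δψ = 0.6251, d_rh = R√(Δφ²+q²Δλ²) = 10782.1 km
Excess = 10782.1 − 10407.9 = 374.2 ≈ 374 km

374 km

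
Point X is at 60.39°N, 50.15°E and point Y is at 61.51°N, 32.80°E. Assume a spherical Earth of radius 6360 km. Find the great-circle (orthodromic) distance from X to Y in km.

Haversine: a = sin²(Δφ/2)+cos φ₁ cos φ₂ sin²(Δλ/2) = 0.00546;  σ = 2·atan2(√a,√(1−a))
σ = 8.473° → d = Rσ = 6360·0.14788 = 941 km

941 km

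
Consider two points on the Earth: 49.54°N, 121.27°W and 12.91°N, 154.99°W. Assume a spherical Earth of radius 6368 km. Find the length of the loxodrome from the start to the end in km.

Δψ = ln[tan(π/4+φ₂/2)/tan(π/4+φ₁/2)] = -0.7710;  Δφ = -0.6393 rad,  Δλ = -0.5885 rad
q = Δφ/Δψ = 0.8292
d = R·√(Δφ² + q²Δλ²) = 6368·0.80428 = 5122 km

5122 km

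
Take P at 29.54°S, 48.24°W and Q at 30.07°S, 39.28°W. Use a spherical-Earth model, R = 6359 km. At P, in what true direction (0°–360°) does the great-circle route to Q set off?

96.1°

N = sin Δλ·cos φ₂ = +0.1348;  D = cos φ₁ sin φ₂ − sin φ₁ cos φ₂ cos Δλ = -0.0145
initial course = atan2(N, D) = 96.12°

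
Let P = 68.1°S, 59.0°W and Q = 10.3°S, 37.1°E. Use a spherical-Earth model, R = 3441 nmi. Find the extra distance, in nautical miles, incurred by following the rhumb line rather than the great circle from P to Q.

Great circle: cos σ = sin φ₁ sin φ₂ + cos φ₁ cos φ₂ cos Δλ,  σ = 1.4436 rad → d_gc = 4967.3 nmi
Rhumb line: Δψ = +1.4619, q = Δφ/Δψ = 0.6901, d_rh = R√(Δφ²+q²Δλ²) = 5283.2 nmi
Excess = 5283.2 − 4967.3 = 315.9 ≈ 316 nmi

316 nmi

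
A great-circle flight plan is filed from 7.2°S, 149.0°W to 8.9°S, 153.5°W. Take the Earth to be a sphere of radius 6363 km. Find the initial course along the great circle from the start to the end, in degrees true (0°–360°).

N = sin Δλ·cos φ₂ = -0.0775;  D = cos φ₁ sin φ₂ − sin φ₁ cos φ₂ cos Δλ = -0.0300
initial course = atan2(N, D) = 248.81°

248.8°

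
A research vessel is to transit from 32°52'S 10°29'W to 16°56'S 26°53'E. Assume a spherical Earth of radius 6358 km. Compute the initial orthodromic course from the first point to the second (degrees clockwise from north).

N = sin Δλ·cos φ₂ = +0.5806;  D = cos φ₁ sin φ₂ − sin φ₁ cos φ₂ cos Δλ = +0.1680
initial course = atan2(N, D) = 73.86°

73.9°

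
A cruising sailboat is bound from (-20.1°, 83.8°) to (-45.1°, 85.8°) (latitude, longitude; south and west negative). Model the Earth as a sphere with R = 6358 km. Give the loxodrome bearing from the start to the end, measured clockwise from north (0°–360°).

176.2°

Δψ = ln[tan(π/4+φ₂/2)/tan(π/4+φ₁/2)] = -0.5256
Δλ = +0.0349 rad (taken the short way round)
course = atan2(Δλ, Δψ) = 176.20°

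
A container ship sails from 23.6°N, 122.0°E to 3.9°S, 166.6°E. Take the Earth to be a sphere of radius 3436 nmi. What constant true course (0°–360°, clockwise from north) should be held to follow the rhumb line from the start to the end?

122.3°

Δψ = ln[tan(π/4+φ₂/2)/tan(π/4+φ₁/2)] = -0.4922
Δλ = +0.7784 rad (taken the short way round)
course = atan2(Δλ, Δψ) = 122.30°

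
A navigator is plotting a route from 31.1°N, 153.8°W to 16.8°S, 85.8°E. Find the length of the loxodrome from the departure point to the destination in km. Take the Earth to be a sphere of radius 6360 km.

13912 km

Δψ = ln[tan(π/4+φ₂/2)/tan(π/4+φ₁/2)] = -0.8691;  Δφ = -0.8360 rad,  Δλ = -2.1014 rad
q = Δφ/Δψ = 0.9619
d = R·√(Δφ² + q²Δλ²) = 6360·2.18742 = 13912 km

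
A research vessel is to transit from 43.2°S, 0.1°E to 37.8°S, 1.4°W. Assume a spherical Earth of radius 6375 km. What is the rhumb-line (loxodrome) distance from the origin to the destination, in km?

Δψ = ln[tan(π/4+φ₂/2)/tan(π/4+φ₁/2)] = +0.1241;  Δφ = +0.0942 rad,  Δλ = -0.0262 rad
q = Δφ/Δψ = 0.7597
d = R·√(Δφ² + q²Δλ²) = 6375·0.09632 = 614 km

614 km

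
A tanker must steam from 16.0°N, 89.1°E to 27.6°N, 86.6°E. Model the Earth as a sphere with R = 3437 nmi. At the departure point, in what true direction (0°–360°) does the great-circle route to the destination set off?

N = sin Δλ·cos φ₂ = -0.0387;  D = cos φ₁ sin φ₂ − sin φ₁ cos φ₂ cos Δλ = +0.2013
initial course = atan2(N, D) = 349.13°

349.1°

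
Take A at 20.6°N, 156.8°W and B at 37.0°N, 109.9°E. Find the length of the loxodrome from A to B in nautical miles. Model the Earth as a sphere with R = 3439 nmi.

4979 nmi

Δψ = ln[tan(π/4+φ₂/2)/tan(π/4+φ₁/2)] = +0.3284;  Δφ = +0.2862 rad,  Δλ = -1.6284 rad
q = Δφ/Δψ = 0.8715
d = R·√(Δφ² + q²Δλ²) = 3439·1.44770 = 4979 nmi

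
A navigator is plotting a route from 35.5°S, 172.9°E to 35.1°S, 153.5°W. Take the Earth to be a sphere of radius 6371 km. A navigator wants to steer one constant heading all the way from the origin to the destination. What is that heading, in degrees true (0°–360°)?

Meridional parts: M(φ₁)=-0.6635, M(φ₂)=-0.6550 → ΔM = +0.0086;  Δλ = +0.5864 rad
tan C = Δλ / ΔM = +68.5553 → C = 89.16°

89.2°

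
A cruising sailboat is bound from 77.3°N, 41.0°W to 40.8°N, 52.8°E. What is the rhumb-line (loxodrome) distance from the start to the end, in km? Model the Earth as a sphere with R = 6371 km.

Δψ = ln[tan(π/4+φ₂/2)/tan(π/4+φ₁/2)] = -1.4144;  Δφ = -0.6370 rad,  Δλ = +1.6371 rad
q = Δφ/Δψ = 0.4504
d = R·√(Δφ² + q²Δλ²) = 6371·0.97443 = 6208 km

6208 km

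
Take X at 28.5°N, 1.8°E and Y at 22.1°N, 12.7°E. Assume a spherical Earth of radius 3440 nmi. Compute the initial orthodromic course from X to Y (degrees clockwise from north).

120.6°

N = sin Δλ·cos φ₂ = +0.1752;  D = cos φ₁ sin φ₂ − sin φ₁ cos φ₂ cos Δλ = -0.1035
initial course = atan2(N, D) = 120.57°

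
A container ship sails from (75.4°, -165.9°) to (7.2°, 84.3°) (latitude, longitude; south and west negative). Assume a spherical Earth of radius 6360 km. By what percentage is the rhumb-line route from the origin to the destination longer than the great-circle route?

Great circle: σ = 1.5342 rad → d_gc = Rσ = 9757.6 km
Rhumb: Δφ = -1.1903, Δλ = -1.9164, Δψ = -1.9289, q = Δφ/Δψ = 0.6171 → d_rh = R√(Δφ²+q²Δλ²) = 10671.4 km
Excess = (10671.4 − 9757.6) / 9757.6 = 913.8 / 9757.6 = 9.37% ≈ 9.4%

9.4%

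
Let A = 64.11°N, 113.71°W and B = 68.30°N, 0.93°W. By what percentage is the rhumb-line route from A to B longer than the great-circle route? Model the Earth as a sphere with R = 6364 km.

Great circle: σ = 0.6867 rad → d_gc = Rσ = 4369.9 km
Rhumb: Δφ = +0.0731, Δλ = +1.9684, Δψ = +0.1817, q = Δφ/Δψ = 0.4024 → d_rh = R√(Δφ²+q²Δλ²) = 5062.8 km
Excess = (5062.8 − 4369.9) / 4369.9 = 692.9 / 4369.9 = 15.86% ≈ 15.9%

15.9%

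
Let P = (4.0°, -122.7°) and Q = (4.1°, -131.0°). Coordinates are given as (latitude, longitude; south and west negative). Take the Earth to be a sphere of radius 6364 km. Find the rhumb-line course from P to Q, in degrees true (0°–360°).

270.7°

Δψ = ln[tan(π/4+φ₂/2)/tan(π/4+φ₁/2)] = +0.0017
Δλ = -0.1449 rad (taken the short way round)
course = atan2(Δλ, Δψ) = 270.69°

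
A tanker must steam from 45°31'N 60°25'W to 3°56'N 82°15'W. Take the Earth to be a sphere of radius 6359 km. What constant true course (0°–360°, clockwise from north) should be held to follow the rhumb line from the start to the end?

Meridional parts: M(φ₁)=+0.8942, M(φ₂)=+0.0687 → ΔM = -0.8255;  Δλ = -0.3811 rad
tan C = Δλ / ΔM = +0.4616 → C = 204.78°

204.8°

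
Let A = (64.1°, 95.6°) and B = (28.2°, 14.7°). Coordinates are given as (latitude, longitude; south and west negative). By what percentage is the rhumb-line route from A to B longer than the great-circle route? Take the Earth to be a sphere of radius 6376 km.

Great circle: σ = 1.0633 rad → d_gc = Rσ = 6779.7 km
Rhumb: Δφ = -0.6266, Δλ = -1.4120, Δψ = -0.9565, q = Δφ/Δψ = 0.6550 → d_rh = R√(Δφ²+q²Δλ²) = 7122.9 km
Excess = (7122.9 − 6779.7) / 6779.7 = 343.2 / 6779.7 = 5.06% ≈ 5.1%

5.1%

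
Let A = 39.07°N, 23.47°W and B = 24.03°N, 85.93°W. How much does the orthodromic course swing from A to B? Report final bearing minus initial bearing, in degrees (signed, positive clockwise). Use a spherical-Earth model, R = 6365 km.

-35.5°

Initial bearing θ₁ = atan2(sin Δλ cos φ₂, cos φ₁ sin φ₂ − sin φ₁ cos φ₂ cos Δλ) = 273.53°
Final bearing θ₂ = (initial bearing from the destination back to the start) + 180° = 238.04°
Δθ = θ₂ − θ₁ = -35.5°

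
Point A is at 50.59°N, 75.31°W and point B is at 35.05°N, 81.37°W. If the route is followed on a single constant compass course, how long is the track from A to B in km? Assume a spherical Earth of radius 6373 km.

1797 km

Rhumb course C = atan2(Δλ, Δψ) with Δψ = ln[tan(π/4+φ₂/2)/tan(π/4+φ₁/2)] = -0.3729, Δλ = -0.1058 → C = 195.84°
d = R·|Δφ| / |cos C| = 6373·0.27122 / 0.96205 = 1797 km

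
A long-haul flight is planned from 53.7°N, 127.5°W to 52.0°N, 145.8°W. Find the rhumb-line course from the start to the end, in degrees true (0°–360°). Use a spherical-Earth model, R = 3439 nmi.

Meridional parts: M(φ₁)=+1.1153, M(φ₂)=+1.0662 → ΔM = -0.0491;  Δλ = -0.3194 rad
tan C = Δλ / ΔM = +6.4998 → C = 261.25°

261.3°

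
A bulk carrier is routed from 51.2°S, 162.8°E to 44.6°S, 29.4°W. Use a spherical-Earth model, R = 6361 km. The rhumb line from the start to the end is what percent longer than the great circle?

34.5%

Great circle: σ = 1.4594 rad → d_gc = Rσ = 9283.5 km
Rhumb: Δφ = +0.1152, Δλ = +2.9287, Δψ = +0.1721, q = Δφ/Δψ = 0.6691 → d_rh = R√(Δφ²+q²Δλ²) = 12487.2 km
Excess = (12487.2 − 9283.5) / 9283.5 = 3203.7 / 9283.5 = 34.51% ≈ 34.5%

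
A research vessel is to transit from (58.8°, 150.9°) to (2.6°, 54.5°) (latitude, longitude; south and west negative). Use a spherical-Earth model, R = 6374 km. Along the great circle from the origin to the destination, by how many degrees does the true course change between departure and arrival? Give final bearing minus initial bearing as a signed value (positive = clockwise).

-65.8°

At departure: θ₁ = atan2(sin Δλ cos φ₂, cos φ₁ sin φ₂ − sin φ₁ cos φ₂ cos Δλ) = 276.82°
At arrival: θ₂ = atan2(sin Δλ cos φ₁, −cos φ₂ sin φ₁ + sin φ₂ cos φ₁ cos Δλ) = 210.99°
Δθ = θ₂ − θ₁ = -65.8°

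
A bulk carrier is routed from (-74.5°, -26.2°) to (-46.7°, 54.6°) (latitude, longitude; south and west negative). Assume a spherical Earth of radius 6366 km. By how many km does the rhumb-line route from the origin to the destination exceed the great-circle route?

Great circle: cos σ = sin φ₁ sin φ₂ + cos φ₁ cos φ₂ cos Δλ,  σ = 0.7516 rad → d_gc = 4784.6 km
Rhumb line: Δψ = +1.0704, q = Δφ/Δψ = 0.4533, d_rh = R√(Δφ²+q²Δλ²) = 5108.8 km
Excess = 5108.8 − 4784.6 = 324.2 ≈ 324 km

324 km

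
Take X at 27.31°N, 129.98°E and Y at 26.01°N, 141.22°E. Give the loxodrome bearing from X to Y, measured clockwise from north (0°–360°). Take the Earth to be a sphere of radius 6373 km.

97.4°

Meridional parts: M(φ₁)=+0.4958, M(φ₂)=+0.4704 → ΔM = -0.0254;  Δλ = +0.1962 rad
tan C = Δλ / ΔM = -7.7267 → C = 97.37°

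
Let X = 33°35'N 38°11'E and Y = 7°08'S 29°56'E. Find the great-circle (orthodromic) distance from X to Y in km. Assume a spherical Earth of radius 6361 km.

4603 km

Haversine: a = sin²(Δφ/2)+cos φ₁ cos φ₂ sin²(Δλ/2) = 0.12530;  σ = 2·atan2(√a,√(1−a))
σ = 41.462° → d = Rσ = 6361·0.72366 = 4603 km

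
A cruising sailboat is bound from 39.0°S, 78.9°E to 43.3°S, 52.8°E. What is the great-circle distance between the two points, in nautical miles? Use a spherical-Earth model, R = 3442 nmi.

cos σ = sin φ₁ sin φ₂ + cos φ₁ cos φ₂ cos Δλ
      = sin(-39.00°)sin(-43.30°) + cos(-39.00°)cos(-43.30°)cos(-26.10°) = 0.9395
σ = 20.030° → d = Rσ = 3442·0.34960 = 1203 nmi

1203 nmi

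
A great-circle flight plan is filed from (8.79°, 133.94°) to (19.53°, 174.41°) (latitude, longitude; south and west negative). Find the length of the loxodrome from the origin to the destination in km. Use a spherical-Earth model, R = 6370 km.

Δψ = ln[tan(π/4+φ₂/2)/tan(π/4+φ₁/2)] = +0.1936;  Δφ = +0.1874 rad,  Δλ = +0.7063 rad
q = Δφ/Δψ = 0.9680
d = R·√(Δφ² + q²Δλ²) = 6370·0.70897 = 4516 km

4516 km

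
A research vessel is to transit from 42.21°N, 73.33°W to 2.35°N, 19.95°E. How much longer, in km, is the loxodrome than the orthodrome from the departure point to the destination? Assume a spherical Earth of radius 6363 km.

Great circle: cos σ = sin φ₁ sin φ₂ + cos φ₁ cos φ₂ cos Δλ,  σ = 1.5856 rad → d_gc = 10089.1 km
Rhumb line: Δψ = -0.7731, q = Δφ/Δψ = 0.8999, d_rh = R√(Δφ²+q²Δλ²) = 10319.8 km
Excess = 10319.8 − 10089.1 = 230.7 ≈ 231 km

231 km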